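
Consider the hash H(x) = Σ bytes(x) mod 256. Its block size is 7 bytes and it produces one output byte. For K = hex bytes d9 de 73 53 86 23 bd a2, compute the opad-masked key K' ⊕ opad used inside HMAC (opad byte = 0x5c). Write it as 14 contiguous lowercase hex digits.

Key hex bytes d9 de 73 53 86 23 bd a2 is 8 bytes > B = 7, so hash it first: H(key) = 85, then zero-pad to 7 bytes: K' = 85 00 00 00 00 00 00.
XOR each byte with 0x5c: 85⊕5c=d9, 00⊕5c=5c, 00⊕5c=5c, 00⊕5c=5c, 00⊕5c=5c, 00⊕5c=5c, 00⊕5c=5c.

d95c5c5c5c5c5c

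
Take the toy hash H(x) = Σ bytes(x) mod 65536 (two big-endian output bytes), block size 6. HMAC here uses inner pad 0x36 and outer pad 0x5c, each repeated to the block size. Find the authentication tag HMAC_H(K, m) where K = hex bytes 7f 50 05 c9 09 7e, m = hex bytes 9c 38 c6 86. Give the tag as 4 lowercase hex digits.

0220

Key hex bytes 7f 50 05 c9 09 7e is exactly B = 6 bytes: K' = 7f 50 05 c9 09 7e.
K' ⊕ ipad = 49 66 33 ff 3f 48.  K' ⊕ opad = 23 0c 59 95 55 22.
Inner input = (K'⊕ipad) ∥ m = 49 66 33 ff 3f 48 ∥ 9c 38 c6 86.
Inner hash: sum = 73+102+51+255+63+72+156+56+198+134 = 1160 → 04 88.
Outer input = (K'⊕opad) ∥ inner = 23 0c 59 95 55 22 ∥ 04 88.
Outer hash (tag): sum = 35+12+89+149+85+34+4+136 = 544 → 02 20.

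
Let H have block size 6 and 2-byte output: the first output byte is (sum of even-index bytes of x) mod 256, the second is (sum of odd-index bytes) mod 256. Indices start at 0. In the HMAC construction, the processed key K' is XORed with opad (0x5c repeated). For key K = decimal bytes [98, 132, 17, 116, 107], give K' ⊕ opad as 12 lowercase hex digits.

3ed84d28375c

Key decimal bytes [98, 132, 17, 116, 107] = 62 84 11 74 6b is 5 bytes ≤ B = 6; zero-pad to 6 bytes: K' = 62 84 11 74 6b 00.
XOR each byte with 0x5c: 62⊕5c=3e, 84⊕5c=d8, 11⊕5c=4d, 74⊕5c=28, 6b⊕5c=37, 00⊕5c=5c.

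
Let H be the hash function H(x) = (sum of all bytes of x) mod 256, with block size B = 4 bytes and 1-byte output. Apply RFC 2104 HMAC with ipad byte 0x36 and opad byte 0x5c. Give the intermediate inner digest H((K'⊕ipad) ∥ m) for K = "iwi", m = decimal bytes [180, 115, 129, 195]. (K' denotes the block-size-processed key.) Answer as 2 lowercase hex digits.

a0

Key "iwi" = 69 77 69 is 3 bytes ≤ B = 4; zero-pad to 4 bytes: K' = 69 77 69 00.
K' ⊕ ipad = 5f 41 5f 36.
Inner input = 5f 41 5f 36 ∥ b4 73 81 c3.
Inner hash: sum = 95+65+95+54+180+115+129+195 = 928; mod 256 = 160 → a0.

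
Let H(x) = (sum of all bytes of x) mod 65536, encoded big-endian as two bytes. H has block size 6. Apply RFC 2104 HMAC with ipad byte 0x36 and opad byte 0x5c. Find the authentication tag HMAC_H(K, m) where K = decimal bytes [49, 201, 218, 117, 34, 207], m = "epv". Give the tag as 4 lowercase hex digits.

0353

Key decimal bytes [49, 201, 218, 117, 34, 207] = 31 c9 da 75 22 cf is exactly B = 6 bytes: K' = 31 c9 da 75 22 cf.
K' ⊕ ipad = 07 ff ec 43 14 f9.  K' ⊕ opad = 6d 95 86 29 7e 93.
Inner input = (K'⊕ipad) ∥ m = 07 ff ec 43 14 f9 ∥ 65 70 76.
Inner hash: sum = 7+255+236+67+20+249+101+112+118 = 1165 → 04 8d.
Outer input = (K'⊕opad) ∥ inner = 6d 95 86 29 7e 93 ∥ 04 8d.
Outer hash (tag): sum = 109+149+134+41+126+147+4+141 = 851 → 03 53.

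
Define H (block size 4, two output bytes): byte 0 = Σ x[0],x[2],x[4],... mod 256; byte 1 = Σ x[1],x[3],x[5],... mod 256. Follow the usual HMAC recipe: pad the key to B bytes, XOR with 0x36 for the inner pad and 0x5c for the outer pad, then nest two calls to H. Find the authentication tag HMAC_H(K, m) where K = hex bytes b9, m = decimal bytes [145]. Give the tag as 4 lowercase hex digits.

Key hex bytes b9 is 1 byte ≤ B = 4; zero-pad to 4 bytes: K' = b9 00 00 00.
K' ⊕ ipad = 8f 36 36 36.  K' ⊕ opad = e5 5c 5c 5c.
Inner input = (K'⊕ipad) ∥ m = 8f 36 36 36 ∥ 91.
Inner hash: even-index sum = 342 mod 256 = 86; odd-index sum = 108 mod 256 = 108 → 56 6c.
Outer input = (K'⊕opad) ∥ inner = e5 5c 5c 5c ∥ 56 6c.
Outer hash (tag): even-index sum = 407 mod 256 = 151; odd-index sum = 292 mod 256 = 36 → 97 24.

9724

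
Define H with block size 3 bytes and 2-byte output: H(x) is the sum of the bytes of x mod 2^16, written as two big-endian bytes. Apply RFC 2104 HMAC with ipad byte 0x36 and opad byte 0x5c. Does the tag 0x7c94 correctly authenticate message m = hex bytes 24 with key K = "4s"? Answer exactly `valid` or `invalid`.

Key "4s" = 34 73 is 2 bytes ≤ B = 3; zero-pad to 3 bytes: K' = 34 73 00.
K' ⊕ ipad = 02 45 36; K' ⊕ opad = 68 2f 5c.
Inner hash: sum = 2+69+54+36 = 161 → 00 a1.
Outer hash (recomputed tag): sum = 104+47+92+0+161 = 404 → 01 94.
Recomputed tag = 0194; claimed = 7c94 → mismatch.

invalid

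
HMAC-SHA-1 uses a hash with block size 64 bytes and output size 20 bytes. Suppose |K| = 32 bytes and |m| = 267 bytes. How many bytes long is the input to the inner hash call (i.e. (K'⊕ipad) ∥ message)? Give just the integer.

Key is 32 ≤ 64 bytes, zero-padded: |K'| = 64.
Inner input = (K'⊕ipad) ∥ m → 64 + 267 = 331 bytes.

331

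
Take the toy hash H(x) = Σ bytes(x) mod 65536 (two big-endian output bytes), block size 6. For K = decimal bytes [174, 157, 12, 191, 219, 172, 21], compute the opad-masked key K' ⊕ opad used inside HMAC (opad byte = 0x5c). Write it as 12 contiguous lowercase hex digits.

Key decimal bytes [174, 157, 12, 191, 219, 172, 21] = ae 9d 0c bf db ac 15 is 7 bytes > B = 6, so hash it first: H(key) = 03 b2, then zero-pad to 6 bytes: K' = 03 b2 00 00 00 00.
XOR each byte with 0x5c: 03⊕5c=5f, b2⊕5c=ee, 00⊕5c=5c, 00⊕5c=5c, 00⊕5c=5c, 00⊕5c=5c.

5fee5c5c5c5c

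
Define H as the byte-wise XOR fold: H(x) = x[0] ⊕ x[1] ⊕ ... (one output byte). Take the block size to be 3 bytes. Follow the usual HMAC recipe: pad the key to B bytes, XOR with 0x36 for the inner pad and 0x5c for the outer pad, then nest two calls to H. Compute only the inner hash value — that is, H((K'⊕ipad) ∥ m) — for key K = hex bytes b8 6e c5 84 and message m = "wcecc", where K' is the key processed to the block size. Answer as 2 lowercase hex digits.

Key hex bytes b8 6e c5 84 is 4 bytes > B = 3, so hash it first: H(key) = 97, then zero-pad to 3 bytes: K' = 97 00 00.
K' ⊕ ipad = a1 36 36.
Inner input = a1 36 36 ∥ 77 63 65 63 63.
Inner hash: XOR a1⊕36⊕36⊕77⊕63⊕65⊕63⊕63 = d0.

d0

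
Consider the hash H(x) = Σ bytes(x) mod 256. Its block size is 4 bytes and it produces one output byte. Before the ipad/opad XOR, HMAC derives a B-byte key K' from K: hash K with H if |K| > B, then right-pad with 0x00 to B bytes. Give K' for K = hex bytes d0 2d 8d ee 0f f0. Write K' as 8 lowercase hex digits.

|K| = 6 > B = 4, so first hash the key.
H(K): sum = 208+45+141+238+15+240 = 887; mod 256 = 119 → 77.
Zero-pad H(K) = 77 to 4 bytes: K' = 77 00 00 00.

77000000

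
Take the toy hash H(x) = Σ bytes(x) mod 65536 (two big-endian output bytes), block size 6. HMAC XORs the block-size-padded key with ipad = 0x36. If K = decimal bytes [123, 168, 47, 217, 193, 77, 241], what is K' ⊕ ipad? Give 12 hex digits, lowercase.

321c36363636

Key decimal bytes [123, 168, 47, 217, 193, 77, 241] = 7b a8 2f d9 c1 4d f1 is 7 bytes > B = 6, so hash it first: H(key) = 04 2a, then zero-pad to 6 bytes: K' = 04 2a 00 00 00 00.
XOR each byte with 0x36: 04⊕36=32, 2a⊕36=1c, 00⊕36=36, 00⊕36=36, 00⊕36=36, 00⊕36=36.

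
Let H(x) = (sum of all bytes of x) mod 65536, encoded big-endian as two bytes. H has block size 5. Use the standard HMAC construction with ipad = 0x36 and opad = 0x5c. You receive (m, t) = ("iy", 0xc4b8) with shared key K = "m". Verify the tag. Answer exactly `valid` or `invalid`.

invalid

Key "m" = 6d is 1 byte ≤ B = 5; zero-pad to 5 bytes: K' = 6d 00 00 00 00.
K' ⊕ ipad = 5b 36 36 36 36; K' ⊕ opad = 31 5c 5c 5c 5c.
Inner hash: sum = 91+54+54+54+54+105+121 = 533 → 02 15.
Outer hash (recomputed tag): sum = 49+92+92+92+92+2+21 = 440 → 01 b8.
Recomputed tag = 01b8; claimed = c4b8 → mismatch.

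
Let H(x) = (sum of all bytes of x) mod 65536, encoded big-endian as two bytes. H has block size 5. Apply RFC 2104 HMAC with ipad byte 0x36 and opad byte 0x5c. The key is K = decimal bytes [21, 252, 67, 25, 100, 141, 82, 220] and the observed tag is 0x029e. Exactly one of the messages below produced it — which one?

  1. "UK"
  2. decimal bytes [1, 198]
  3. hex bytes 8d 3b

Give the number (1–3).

Key decimal bytes [21, 252, 67, 25, 100, 141, 82, 220] = 15 fc 43 19 64 8d 52 dc is 8 bytes > B = 5, so hash it first: H(key) = 03 8c, then zero-pad to 5 bytes: K' = 03 8c 00 00 00.
K' ⊕ ipad = 35 ba 36 36 36; K' ⊕ opad = 5f d0 5c 5c 5c.
m1: inner = H(35 ba 36 36 36 55 4b) = 02 31; tag = H(5f d0 5c 5c 5c 02 31) = 0276
m2: inner = H(35 ba 36 36 36 01 c6) = 02 58; tag = H(5f d0 5c 5c 5c 02 58) = 029d
m3: inner = H(35 ba 36 36 36 8d 3b) = 02 59; tag = H(5f d0 5c 5c 5c 02 59) = 029e ← matches

3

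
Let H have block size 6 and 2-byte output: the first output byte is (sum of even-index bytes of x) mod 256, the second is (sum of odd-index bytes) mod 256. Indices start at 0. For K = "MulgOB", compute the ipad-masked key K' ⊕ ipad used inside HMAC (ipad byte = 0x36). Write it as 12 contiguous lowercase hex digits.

Key "MulgOB" = 4d 75 6c 67 4f 42 is exactly B = 6 bytes: K' = 4d 75 6c 67 4f 42.
XOR each byte with 0x36: 4d⊕36=7b, 75⊕36=43, 6c⊕36=5a, 67⊕36=51, 4f⊕36=79, 42⊕36=74.

7b435a517974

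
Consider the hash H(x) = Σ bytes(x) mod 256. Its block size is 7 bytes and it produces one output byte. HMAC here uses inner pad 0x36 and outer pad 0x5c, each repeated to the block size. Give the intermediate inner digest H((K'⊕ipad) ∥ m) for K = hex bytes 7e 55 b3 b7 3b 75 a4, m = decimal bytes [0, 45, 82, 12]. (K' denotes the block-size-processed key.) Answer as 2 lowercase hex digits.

1e

Key hex bytes 7e 55 b3 b7 3b 75 a4 is exactly B = 7 bytes: K' = 7e 55 b3 b7 3b 75 a4.
K' ⊕ ipad = 48 63 85 81 0d 43 92.
Inner input = 48 63 85 81 0d 43 92 ∥ 00 2d 52 0c.
Inner hash: sum = 72+99+133+129+13+67+146+0+45+82+12 = 798; mod 256 = 30 → 1e.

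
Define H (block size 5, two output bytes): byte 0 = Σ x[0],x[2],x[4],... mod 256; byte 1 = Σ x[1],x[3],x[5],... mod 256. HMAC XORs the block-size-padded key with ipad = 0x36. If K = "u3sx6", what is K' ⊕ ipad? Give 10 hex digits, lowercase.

4305454e00

Key "u3sx6" = 75 33 73 78 36 is exactly B = 5 bytes: K' = 75 33 73 78 36.
XOR each byte with 0x36: 75⊕36=43, 33⊕36=05, 73⊕36=45, 78⊕36=4e, 36⊕36=00.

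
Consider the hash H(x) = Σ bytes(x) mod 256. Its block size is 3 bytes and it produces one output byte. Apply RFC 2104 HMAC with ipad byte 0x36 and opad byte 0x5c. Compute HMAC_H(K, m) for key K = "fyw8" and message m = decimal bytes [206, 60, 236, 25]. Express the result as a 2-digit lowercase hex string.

bd

Key "fyw8" = 66 79 77 38 is 4 bytes > B = 3, so hash it first: H(key) = 8e, then zero-pad to 3 bytes: K' = 8e 00 00.
K' ⊕ ipad = b8 36 36.  K' ⊕ opad = d2 5c 5c.
Inner input = (K'⊕ipad) ∥ m = b8 36 36 ∥ ce 3c ec 19.
Inner hash: sum = 184+54+54+206+60+236+25 = 819; mod 256 = 51 → 33.
Outer input = (K'⊕opad) ∥ inner = d2 5c 5c ∥ 33.
Outer hash (tag): sum = 210+92+92+51 = 445; mod 256 = 189 → bd.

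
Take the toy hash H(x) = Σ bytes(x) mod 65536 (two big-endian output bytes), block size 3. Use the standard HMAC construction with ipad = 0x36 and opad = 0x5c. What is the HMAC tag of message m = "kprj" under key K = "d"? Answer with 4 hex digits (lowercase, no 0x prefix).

Key "d" = 64 is 1 byte ≤ B = 3; zero-pad to 3 bytes: K' = 64 00 00.
K' ⊕ ipad = 52 36 36.  K' ⊕ opad = 38 5c 5c.
Inner input = (K'⊕ipad) ∥ m = 52 36 36 ∥ 6b 70 72 6a.
Inner hash: sum = 82+54+54+107+112+114+106 = 629 → 02 75.
Outer input = (K'⊕opad) ∥ inner = 38 5c 5c ∥ 02 75.
Outer hash (tag): sum = 56+92+92+2+117 = 359 → 01 67.

0167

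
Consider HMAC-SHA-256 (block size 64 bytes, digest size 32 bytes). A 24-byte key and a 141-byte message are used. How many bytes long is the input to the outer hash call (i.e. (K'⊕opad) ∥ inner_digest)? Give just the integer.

Key is 24 ≤ 64 bytes, zero-padded: |K'| = 64.
Outer input = (K'⊕opad) ∥ H(inner) → 64 + 32 = 96 bytes.

96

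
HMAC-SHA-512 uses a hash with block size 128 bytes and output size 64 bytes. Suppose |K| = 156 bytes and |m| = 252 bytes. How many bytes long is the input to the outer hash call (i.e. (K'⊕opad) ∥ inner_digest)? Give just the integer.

192

Key is 156 > 128 bytes, so it is hashed to 64 bytes then zero-padded to 128: |K'| = 128.
Outer input = (K'⊕opad) ∥ H(inner) → 128 + 64 = 192 bytes.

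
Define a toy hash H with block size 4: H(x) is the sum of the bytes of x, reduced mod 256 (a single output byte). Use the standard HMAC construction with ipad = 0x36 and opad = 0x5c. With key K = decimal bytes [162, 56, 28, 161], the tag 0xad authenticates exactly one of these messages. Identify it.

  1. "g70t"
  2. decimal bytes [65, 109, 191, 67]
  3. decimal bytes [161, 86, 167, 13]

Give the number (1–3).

3

Key decimal bytes [162, 56, 28, 161] = a2 38 1c a1 is exactly B = 4 bytes: K' = a2 38 1c a1.
K' ⊕ ipad = 94 0e 2a 97; K' ⊕ opad = fe 64 40 fd.
m1: inner = H(94 0e 2a 97 67 37 30 74) = a5; tag = H(fe 64 40 fd a5) = 44
m2: inner = H(94 0e 2a 97 41 6d bf 43) = 13; tag = H(fe 64 40 fd 13) = b2
m3: inner = H(94 0e 2a 97 a1 56 a7 0d) = 0e; tag = H(fe 64 40 fd 0e) = ad ← matches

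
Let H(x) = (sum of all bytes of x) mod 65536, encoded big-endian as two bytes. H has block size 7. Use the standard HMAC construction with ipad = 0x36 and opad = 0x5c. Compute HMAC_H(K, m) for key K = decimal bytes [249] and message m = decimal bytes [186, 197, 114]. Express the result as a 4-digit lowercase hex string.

Key decimal bytes [249] = f9 is 1 byte ≤ B = 7; zero-pad to 7 bytes: K' = f9 00 00 00 00 00 00.
K' ⊕ ipad = cf 36 36 36 36 36 36.  K' ⊕ opad = a5 5c 5c 5c 5c 5c 5c.
Inner input = (K'⊕ipad) ∥ m = cf 36 36 36 36 36 36 ∥ ba c5 72.
Inner hash: sum = 207+54+54+54+54+54+54+186+197+114 = 1028 → 04 04.
Outer input = (K'⊕opad) ∥ inner = a5 5c 5c 5c 5c 5c 5c ∥ 04 04.
Outer hash (tag): sum = 165+92+92+92+92+92+92+4+4 = 725 → 02 d5.

02d5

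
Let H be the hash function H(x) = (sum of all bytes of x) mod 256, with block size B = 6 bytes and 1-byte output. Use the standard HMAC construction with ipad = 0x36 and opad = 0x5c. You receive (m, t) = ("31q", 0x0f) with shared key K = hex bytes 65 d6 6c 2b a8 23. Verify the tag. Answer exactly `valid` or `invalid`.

Key hex bytes 65 d6 6c 2b a8 23 is exactly B = 6 bytes: K' = 65 d6 6c 2b a8 23.
K' ⊕ ipad = 53 e0 5a 1d 9e 15; K' ⊕ opad = 39 8a 30 77 f4 7f.
Inner hash: sum = 83+224+90+29+158+21+51+49+113 = 818; mod 256 = 50 → 32.
Outer hash (recomputed tag): sum = 57+138+48+119+244+127+50 = 783; mod 256 = 15 → 0f.
Recomputed tag = 0f; claimed = 0f → match.

valid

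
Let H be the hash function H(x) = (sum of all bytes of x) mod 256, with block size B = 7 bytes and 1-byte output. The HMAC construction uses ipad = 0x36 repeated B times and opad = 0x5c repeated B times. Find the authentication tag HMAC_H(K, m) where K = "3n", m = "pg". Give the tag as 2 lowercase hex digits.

af

Key "3n" = 33 6e is 2 bytes ≤ B = 7; zero-pad to 7 bytes: K' = 33 6e 00 00 00 00 00.
K' ⊕ ipad = 05 58 36 36 36 36 36.  K' ⊕ opad = 6f 32 5c 5c 5c 5c 5c.
Inner input = (K'⊕ipad) ∥ m = 05 58 36 36 36 36 36 ∥ 70 67.
Inner hash: sum = 5+88+54+54+54+54+54+112+103 = 578; mod 256 = 66 → 42.
Outer input = (K'⊕opad) ∥ inner = 6f 32 5c 5c 5c 5c 5c ∥ 42.
Outer hash (tag): sum = 111+50+92+92+92+92+92+66 = 687; mod 256 = 175 → af.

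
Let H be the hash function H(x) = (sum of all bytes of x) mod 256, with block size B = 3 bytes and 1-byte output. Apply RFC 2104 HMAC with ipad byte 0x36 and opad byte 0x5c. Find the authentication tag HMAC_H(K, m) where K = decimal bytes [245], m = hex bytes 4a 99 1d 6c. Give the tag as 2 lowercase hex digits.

Key decimal bytes [245] = f5 is 1 byte ≤ B = 3; zero-pad to 3 bytes: K' = f5 00 00.
K' ⊕ ipad = c3 36 36.  K' ⊕ opad = a9 5c 5c.
Inner input = (K'⊕ipad) ∥ m = c3 36 36 ∥ 4a 99 1d 6c.
Inner hash: sum = 195+54+54+74+153+29+108 = 667; mod 256 = 155 → 9b.
Outer input = (K'⊕opad) ∥ inner = a9 5c 5c ∥ 9b.
Outer hash (tag): sum = 169+92+92+155 = 508; mod 256 = 252 → fc.

fc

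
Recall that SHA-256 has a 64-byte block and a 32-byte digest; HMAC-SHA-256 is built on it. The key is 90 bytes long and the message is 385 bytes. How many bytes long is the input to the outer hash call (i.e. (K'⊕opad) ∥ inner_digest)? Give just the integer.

96

Key is 90 > 64 bytes, so it is hashed to 32 bytes then zero-padded to 64: |K'| = 64.
Outer input = (K'⊕opad) ∥ H(inner) → 64 + 32 = 96 bytes.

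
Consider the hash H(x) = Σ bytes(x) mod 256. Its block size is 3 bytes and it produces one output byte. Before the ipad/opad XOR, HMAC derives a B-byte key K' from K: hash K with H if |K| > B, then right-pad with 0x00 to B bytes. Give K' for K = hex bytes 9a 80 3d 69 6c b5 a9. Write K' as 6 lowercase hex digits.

8a0000

|K| = 7 > B = 3, so first hash the key.
H(K): sum = 154+128+61+105+108+181+169 = 906; mod 256 = 138 → 8a.
Zero-pad H(K) = 8a to 3 bytes: K' = 8a 00 00.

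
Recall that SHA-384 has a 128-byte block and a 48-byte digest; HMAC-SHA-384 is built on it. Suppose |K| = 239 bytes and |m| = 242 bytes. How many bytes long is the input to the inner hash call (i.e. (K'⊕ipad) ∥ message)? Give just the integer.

Key is 239 > 128 bytes, so it is hashed to 48 bytes then zero-padded to 128: |K'| = 128.
Inner input = (K'⊕ipad) ∥ m → 128 + 242 = 370 bytes.

370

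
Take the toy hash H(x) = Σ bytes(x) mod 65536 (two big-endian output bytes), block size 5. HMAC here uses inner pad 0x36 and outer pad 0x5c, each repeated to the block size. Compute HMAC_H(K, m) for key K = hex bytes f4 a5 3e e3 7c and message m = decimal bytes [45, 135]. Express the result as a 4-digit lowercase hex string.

0315

Key hex bytes f4 a5 3e e3 7c is exactly B = 5 bytes: K' = f4 a5 3e e3 7c.
K' ⊕ ipad = c2 93 08 d5 4a.  K' ⊕ opad = a8 f9 62 bf 20.
Inner input = (K'⊕ipad) ∥ m = c2 93 08 d5 4a ∥ 2d 87.
Inner hash: sum = 194+147+8+213+74+45+135 = 816 → 03 30.
Outer input = (K'⊕opad) ∥ inner = a8 f9 62 bf 20 ∥ 03 30.
Outer hash (tag): sum = 168+249+98+191+32+3+48 = 789 → 03 15.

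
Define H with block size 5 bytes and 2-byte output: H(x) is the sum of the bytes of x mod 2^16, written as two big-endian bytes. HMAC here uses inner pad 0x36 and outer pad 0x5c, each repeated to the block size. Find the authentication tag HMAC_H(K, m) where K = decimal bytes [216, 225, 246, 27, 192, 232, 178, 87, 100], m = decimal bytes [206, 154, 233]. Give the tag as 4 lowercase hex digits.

Key decimal bytes [216, 225, 246, 27, 192, 232, 178, 87, 100] = d8 e1 f6 1b c0 e8 b2 57 64 is 9 bytes > B = 5, so hash it first: H(key) = 05 df, then zero-pad to 5 bytes: K' = 05 df 00 00 00.
K' ⊕ ipad = 33 e9 36 36 36.  K' ⊕ opad = 59 83 5c 5c 5c.
Inner input = (K'⊕ipad) ∥ m = 33 e9 36 36 36 ∥ ce 9a e9.
Inner hash: sum = 51+233+54+54+54+206+154+233 = 1039 → 04 0f.
Outer input = (K'⊕opad) ∥ inner = 59 83 5c 5c 5c ∥ 04 0f.
Outer hash (tag): sum = 89+131+92+92+92+4+15 = 515 → 02 03.

0203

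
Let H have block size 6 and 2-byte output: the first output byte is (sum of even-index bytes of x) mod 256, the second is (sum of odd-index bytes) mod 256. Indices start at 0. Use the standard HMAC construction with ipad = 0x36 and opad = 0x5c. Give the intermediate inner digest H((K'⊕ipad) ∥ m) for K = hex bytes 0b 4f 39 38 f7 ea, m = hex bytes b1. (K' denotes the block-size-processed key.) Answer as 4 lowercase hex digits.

be63

Key hex bytes 0b 4f 39 38 f7 ea is exactly B = 6 bytes: K' = 0b 4f 39 38 f7 ea.
K' ⊕ ipad = 3d 79 0f 0e c1 dc.
Inner input = 3d 79 0f 0e c1 dc ∥ b1.
Inner hash: even-index sum = 446 mod 256 = 190; odd-index sum = 355 mod 256 = 99 → be 63.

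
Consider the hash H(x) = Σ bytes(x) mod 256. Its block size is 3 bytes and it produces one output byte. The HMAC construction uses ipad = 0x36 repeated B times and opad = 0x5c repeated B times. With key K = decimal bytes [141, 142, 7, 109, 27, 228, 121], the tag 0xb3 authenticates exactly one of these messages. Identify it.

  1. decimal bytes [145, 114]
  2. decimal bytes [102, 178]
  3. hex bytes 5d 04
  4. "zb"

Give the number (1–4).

Key decimal bytes [141, 142, 7, 109, 27, 228, 121] = 8d 8e 07 6d 1b e4 79 is 7 bytes > B = 3, so hash it first: H(key) = 07, then zero-pad to 3 bytes: K' = 07 00 00.
K' ⊕ ipad = 31 36 36; K' ⊕ opad = 5b 5c 5c.
m1: inner = H(31 36 36 91 72) = a0; tag = H(5b 5c 5c a0) = b3 ← matches
m2: inner = H(31 36 36 66 b2) = b5; tag = H(5b 5c 5c b5) = c8
m3: inner = H(31 36 36 5d 04) = fe; tag = H(5b 5c 5c fe) = 11
m4: inner = H(31 36 36 7a 62) = 79; tag = H(5b 5c 5c 79) = 8c

1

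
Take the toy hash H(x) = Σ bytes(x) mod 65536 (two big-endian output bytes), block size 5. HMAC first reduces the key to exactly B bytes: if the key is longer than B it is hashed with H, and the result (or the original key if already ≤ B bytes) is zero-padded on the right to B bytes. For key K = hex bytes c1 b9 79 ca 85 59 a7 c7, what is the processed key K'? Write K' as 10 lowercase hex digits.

|K| = 8 > B = 5, so first hash the key.
H(K): sum = 193+185+121+202+133+89+167+199 = 1289 → 05 09.
Zero-pad H(K) = 05 09 to 5 bytes: K' = 05 09 00 00 00.

0509000000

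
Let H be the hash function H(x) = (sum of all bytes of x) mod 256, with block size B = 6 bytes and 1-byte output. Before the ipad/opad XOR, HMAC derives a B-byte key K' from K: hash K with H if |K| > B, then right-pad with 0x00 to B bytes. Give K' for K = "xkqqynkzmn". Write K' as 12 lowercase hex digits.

6c0000000000

|K| = 10 > B = 6, so first hash the key.
H(K): sum = 120+107+113+113+121+110+107+122+109+110 = 1132; mod 256 = 108 → 6c.
Zero-pad H(K) = 6c to 6 bytes: K' = 6c 00 00 00 00 00.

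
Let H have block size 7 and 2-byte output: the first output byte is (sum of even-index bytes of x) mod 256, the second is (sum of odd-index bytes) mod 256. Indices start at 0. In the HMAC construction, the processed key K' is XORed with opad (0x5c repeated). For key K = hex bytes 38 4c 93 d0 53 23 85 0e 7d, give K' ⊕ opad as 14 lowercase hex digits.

Key hex bytes 38 4c 93 d0 53 23 85 0e 7d is 9 bytes > B = 7, so hash it first: H(key) = 20 4d, then zero-pad to 7 bytes: K' = 20 4d 00 00 00 00 00.
XOR each byte with 0x5c: 20⊕5c=7c, 4d⊕5c=11, 00⊕5c=5c, 00⊕5c=5c, 00⊕5c=5c, 00⊕5c=5c, 00⊕5c=5c.

7c115c5c5c5c5c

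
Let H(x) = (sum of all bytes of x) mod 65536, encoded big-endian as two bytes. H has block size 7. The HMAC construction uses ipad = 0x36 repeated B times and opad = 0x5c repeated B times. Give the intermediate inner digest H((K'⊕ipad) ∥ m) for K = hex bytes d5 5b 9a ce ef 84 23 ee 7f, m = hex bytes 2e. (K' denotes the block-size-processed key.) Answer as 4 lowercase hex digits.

021c

Key hex bytes d5 5b 9a ce ef 84 23 ee 7f is 9 bytes > B = 7, so hash it first: H(key) = 05 9b, then zero-pad to 7 bytes: K' = 05 9b 00 00 00 00 00.
K' ⊕ ipad = 33 ad 36 36 36 36 36.
Inner input = 33 ad 36 36 36 36 36 ∥ 2e.
Inner hash: sum = 51+173+54+54+54+54+54+46 = 540 → 02 1c.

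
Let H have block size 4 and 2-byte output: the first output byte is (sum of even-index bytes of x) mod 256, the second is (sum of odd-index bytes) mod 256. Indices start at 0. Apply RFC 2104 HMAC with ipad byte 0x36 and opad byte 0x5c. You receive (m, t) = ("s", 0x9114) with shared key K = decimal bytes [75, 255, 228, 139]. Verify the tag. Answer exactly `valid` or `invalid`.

Key decimal bytes [75, 255, 228, 139] = 4b ff e4 8b is exactly B = 4 bytes: K' = 4b ff e4 8b.
K' ⊕ ipad = 7d c9 d2 bd; K' ⊕ opad = 17 a3 b8 d7.
Inner hash: even-index sum = 450 mod 256 = 194; odd-index sum = 390 mod 256 = 134 → c2 86.
Outer hash (recomputed tag): even-index sum = 401 mod 256 = 145; odd-index sum = 512 mod 256 = 0 → 91 00.
Recomputed tag = 9100; claimed = 9114 → mismatch.

invalid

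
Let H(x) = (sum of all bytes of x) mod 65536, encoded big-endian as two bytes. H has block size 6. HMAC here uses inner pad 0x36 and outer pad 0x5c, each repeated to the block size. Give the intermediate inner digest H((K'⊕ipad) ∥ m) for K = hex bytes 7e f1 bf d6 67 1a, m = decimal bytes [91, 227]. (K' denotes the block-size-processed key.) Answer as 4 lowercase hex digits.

Key hex bytes 7e f1 bf d6 67 1a is exactly B = 6 bytes: K' = 7e f1 bf d6 67 1a.
K' ⊕ ipad = 48 c7 89 e0 51 2c.
Inner input = 48 c7 89 e0 51 2c ∥ 5b e3.
Inner hash: sum = 72+199+137+224+81+44+91+227 = 1075 → 04 33.

0433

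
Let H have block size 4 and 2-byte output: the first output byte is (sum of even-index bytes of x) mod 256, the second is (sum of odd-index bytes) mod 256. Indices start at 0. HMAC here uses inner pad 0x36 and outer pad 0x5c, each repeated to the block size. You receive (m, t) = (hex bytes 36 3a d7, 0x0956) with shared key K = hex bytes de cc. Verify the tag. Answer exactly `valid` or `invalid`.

valid

Key hex bytes de cc is 2 bytes ≤ B = 4; zero-pad to 4 bytes: K' = de cc 00 00.
K' ⊕ ipad = e8 fa 36 36; K' ⊕ opad = 82 90 5c 5c.
Inner hash: even-index sum = 555 mod 256 = 43; odd-index sum = 362 mod 256 = 106 → 2b 6a.
Outer hash (recomputed tag): even-index sum = 265 mod 256 = 9; odd-index sum = 342 mod 256 = 86 → 09 56.
Recomputed tag = 0956; claimed = 0956 → match.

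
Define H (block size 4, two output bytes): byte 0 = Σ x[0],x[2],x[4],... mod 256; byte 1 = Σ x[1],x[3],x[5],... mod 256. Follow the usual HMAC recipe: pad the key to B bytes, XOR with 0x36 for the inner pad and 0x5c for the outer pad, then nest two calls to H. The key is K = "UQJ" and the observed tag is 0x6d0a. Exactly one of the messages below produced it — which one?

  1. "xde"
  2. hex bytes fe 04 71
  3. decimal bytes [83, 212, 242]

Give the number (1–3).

2

Key "UQJ" = 55 51 4a is 3 bytes ≤ B = 4; zero-pad to 4 bytes: K' = 55 51 4a 00.
K' ⊕ ipad = 63 67 7c 36; K' ⊕ opad = 09 0d 16 5c.
m1: inner = H(63 67 7c 36 78 64 65) = bc 01; tag = H(09 0d 16 5c bc 01) = db6a
m2: inner = H(63 67 7c 36 fe 04 71) = 4e a1; tag = H(09 0d 16 5c 4e a1) = 6d0a ← matches
m3: inner = H(63 67 7c 36 53 d4 f2) = 24 71; tag = H(09 0d 16 5c 24 71) = 43da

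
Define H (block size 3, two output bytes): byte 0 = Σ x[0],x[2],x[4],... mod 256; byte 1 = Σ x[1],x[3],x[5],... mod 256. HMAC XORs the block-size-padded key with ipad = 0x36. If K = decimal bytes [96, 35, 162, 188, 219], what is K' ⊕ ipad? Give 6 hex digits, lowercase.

Key decimal bytes [96, 35, 162, 188, 219] = 60 23 a2 bc db is 5 bytes > B = 3, so hash it first: H(key) = dd df, then zero-pad to 3 bytes: K' = dd df 00.
XOR each byte with 0x36: dd⊕36=eb, df⊕36=e9, 00⊕36=36.

ebe936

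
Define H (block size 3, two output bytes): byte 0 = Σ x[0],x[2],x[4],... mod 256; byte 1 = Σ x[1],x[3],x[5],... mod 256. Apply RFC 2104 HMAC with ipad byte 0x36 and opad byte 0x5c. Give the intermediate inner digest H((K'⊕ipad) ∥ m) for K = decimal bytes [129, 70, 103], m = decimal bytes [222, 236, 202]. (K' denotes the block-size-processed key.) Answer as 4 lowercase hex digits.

f418

Key decimal bytes [129, 70, 103] = 81 46 67 is exactly B = 3 bytes: K' = 81 46 67.
K' ⊕ ipad = b7 70 51.
Inner input = b7 70 51 ∥ de ec ca.
Inner hash: even-index sum = 500 mod 256 = 244; odd-index sum = 536 mod 256 = 24 → f4 18.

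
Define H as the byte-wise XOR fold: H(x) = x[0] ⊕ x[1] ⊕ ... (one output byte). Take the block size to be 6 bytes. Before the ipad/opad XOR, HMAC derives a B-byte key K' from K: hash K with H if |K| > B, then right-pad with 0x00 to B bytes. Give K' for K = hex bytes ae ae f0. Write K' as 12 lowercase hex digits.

Key hex bytes ae ae f0 is 3 bytes ≤ B = 6; zero-pad to 6 bytes: K' = ae ae f0 00 00 00.

aeaef0000000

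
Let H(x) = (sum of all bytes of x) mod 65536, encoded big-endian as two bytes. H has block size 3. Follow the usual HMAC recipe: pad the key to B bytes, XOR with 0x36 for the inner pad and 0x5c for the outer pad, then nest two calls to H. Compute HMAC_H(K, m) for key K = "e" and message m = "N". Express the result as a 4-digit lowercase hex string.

Key "e" = 65 is 1 byte ≤ B = 3; zero-pad to 3 bytes: K' = 65 00 00.
K' ⊕ ipad = 53 36 36.  K' ⊕ opad = 39 5c 5c.
Inner input = (K'⊕ipad) ∥ m = 53 36 36 ∥ 4e.
Inner hash: sum = 83+54+54+78 = 269 → 01 0d.
Outer input = (K'⊕opad) ∥ inner = 39 5c 5c ∥ 01 0d.
Outer hash (tag): sum = 57+92+92+1+13 = 255 → 00 ff.

00ff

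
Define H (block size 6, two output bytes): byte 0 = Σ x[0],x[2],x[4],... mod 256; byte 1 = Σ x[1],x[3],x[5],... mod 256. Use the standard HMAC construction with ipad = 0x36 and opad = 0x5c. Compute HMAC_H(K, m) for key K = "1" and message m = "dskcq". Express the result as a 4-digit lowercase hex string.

Key "1" = 31 is 1 byte ≤ B = 6; zero-pad to 6 bytes: K' = 31 00 00 00 00 00.
K' ⊕ ipad = 07 36 36 36 36 36.  K' ⊕ opad = 6d 5c 5c 5c 5c 5c.
Inner input = (K'⊕ipad) ∥ m = 07 36 36 36 36 36 ∥ 64 73 6b 63 71.
Inner hash: even-index sum = 435 mod 256 = 179; odd-index sum = 376 mod 256 = 120 → b3 78.
Outer input = (K'⊕opad) ∥ inner = 6d 5c 5c 5c 5c 5c ∥ b3 78.
Outer hash (tag): even-index sum = 472 mod 256 = 216; odd-index sum = 396 mod 256 = 140 → d8 8c.

d88c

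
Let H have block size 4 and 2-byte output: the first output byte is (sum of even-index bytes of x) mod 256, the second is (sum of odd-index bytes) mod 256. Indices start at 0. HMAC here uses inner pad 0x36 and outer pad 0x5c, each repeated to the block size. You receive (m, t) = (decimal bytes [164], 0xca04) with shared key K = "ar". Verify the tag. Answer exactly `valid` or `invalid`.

Key "ar" = 61 72 is 2 bytes ≤ B = 4; zero-pad to 4 bytes: K' = 61 72 00 00.
K' ⊕ ipad = 57 44 36 36; K' ⊕ opad = 3d 2e 5c 5c.
Inner hash: even-index sum = 305 mod 256 = 49; odd-index sum = 122 mod 256 = 122 → 31 7a.
Outer hash (recomputed tag): even-index sum = 202 mod 256 = 202; odd-index sum = 260 mod 256 = 4 → ca 04.
Recomputed tag = ca04; claimed = ca04 → match.

valid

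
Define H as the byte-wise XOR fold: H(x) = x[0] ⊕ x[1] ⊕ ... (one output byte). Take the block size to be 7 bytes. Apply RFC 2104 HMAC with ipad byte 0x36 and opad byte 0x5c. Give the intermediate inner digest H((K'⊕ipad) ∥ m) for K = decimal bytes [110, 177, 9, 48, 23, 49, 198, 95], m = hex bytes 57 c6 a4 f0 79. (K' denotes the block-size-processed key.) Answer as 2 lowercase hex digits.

d3

Key decimal bytes [110, 177, 9, 48, 23, 49, 198, 95] = 6e b1 09 30 17 31 c6 5f is 8 bytes > B = 7, so hash it first: H(key) = 59, then zero-pad to 7 bytes: K' = 59 00 00 00 00 00 00.
K' ⊕ ipad = 6f 36 36 36 36 36 36.
Inner input = 6f 36 36 36 36 36 36 ∥ 57 c6 a4 f0 79.
Inner hash: XOR 6f⊕36⊕36⊕36⊕36⊕36⊕36⊕57⊕c6⊕a4⊕f0⊕79 = d3.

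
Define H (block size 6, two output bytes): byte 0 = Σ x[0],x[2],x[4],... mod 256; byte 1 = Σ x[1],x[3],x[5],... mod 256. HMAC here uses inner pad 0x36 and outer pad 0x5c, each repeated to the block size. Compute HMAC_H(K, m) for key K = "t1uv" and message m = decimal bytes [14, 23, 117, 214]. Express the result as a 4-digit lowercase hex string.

Key "t1uv" = 74 31 75 76 is 4 bytes ≤ B = 6; zero-pad to 6 bytes: K' = 74 31 75 76 00 00.
K' ⊕ ipad = 42 07 43 40 36 36.  K' ⊕ opad = 28 6d 29 2a 5c 5c.
Inner input = (K'⊕ipad) ∥ m = 42 07 43 40 36 36 ∥ 0e 17 75 d6.
Inner hash: even-index sum = 318 mod 256 = 62; odd-index sum = 362 mod 256 = 106 → 3e 6a.
Outer input = (K'⊕opad) ∥ inner = 28 6d 29 2a 5c 5c ∥ 3e 6a.
Outer hash (tag): even-index sum = 235 mod 256 = 235; odd-index sum = 349 mod 256 = 93 → eb 5d.

eb5d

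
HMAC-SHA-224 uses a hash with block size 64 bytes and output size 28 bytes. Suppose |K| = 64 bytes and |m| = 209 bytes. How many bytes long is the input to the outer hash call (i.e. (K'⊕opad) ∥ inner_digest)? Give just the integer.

Key is 64 ≤ 64 bytes, zero-padded: |K'| = 64.
Outer input = (K'⊕opad) ∥ H(inner) → 64 + 28 = 92 bytes.

92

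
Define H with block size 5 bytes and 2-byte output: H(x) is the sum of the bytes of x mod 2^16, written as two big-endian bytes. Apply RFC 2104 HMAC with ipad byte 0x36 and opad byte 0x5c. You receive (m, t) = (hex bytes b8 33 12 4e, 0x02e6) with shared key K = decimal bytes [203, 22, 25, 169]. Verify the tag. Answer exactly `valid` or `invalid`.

Key decimal bytes [203, 22, 25, 169] = cb 16 19 a9 is 4 bytes ≤ B = 5; zero-pad to 5 bytes: K' = cb 16 19 a9 00.
K' ⊕ ipad = fd 20 2f 9f 36; K' ⊕ opad = 97 4a 45 f5 5c.
Inner hash: sum = 253+32+47+159+54+184+51+18+78 = 876 → 03 6c.
Outer hash (recomputed tag): sum = 151+74+69+245+92+3+108 = 742 → 02 e6.
Recomputed tag = 02e6; claimed = 02e6 → match.

valid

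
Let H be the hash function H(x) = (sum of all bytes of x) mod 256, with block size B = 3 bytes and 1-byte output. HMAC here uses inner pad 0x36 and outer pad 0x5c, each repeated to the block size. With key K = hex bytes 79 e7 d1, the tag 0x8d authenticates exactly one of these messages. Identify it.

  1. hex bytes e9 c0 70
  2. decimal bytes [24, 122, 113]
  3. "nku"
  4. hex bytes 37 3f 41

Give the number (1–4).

Key hex bytes 79 e7 d1 is exactly B = 3 bytes: K' = 79 e7 d1.
K' ⊕ ipad = 4f d1 e7; K' ⊕ opad = 25 bb 8d.
m1: inner = H(4f d1 e7 e9 c0 70) = 20; tag = H(25 bb 8d 20) = 8d ← matches
m2: inner = H(4f d1 e7 18 7a 71) = 0a; tag = H(25 bb 8d 0a) = 77
m3: inner = H(4f d1 e7 6e 6b 75) = 55; tag = H(25 bb 8d 55) = c2
m4: inner = H(4f d1 e7 37 3f 41) = be; tag = H(25 bb 8d be) = 2b

1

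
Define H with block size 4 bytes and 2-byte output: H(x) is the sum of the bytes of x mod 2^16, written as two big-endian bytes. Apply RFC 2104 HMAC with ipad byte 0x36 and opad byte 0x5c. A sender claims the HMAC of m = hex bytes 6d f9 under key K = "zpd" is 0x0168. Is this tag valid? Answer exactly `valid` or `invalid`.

Key "zpd" = 7a 70 64 is 3 bytes ≤ B = 4; zero-pad to 4 bytes: K' = 7a 70 64 00.
K' ⊕ ipad = 4c 46 52 36; K' ⊕ opad = 26 2c 38 5c.
Inner hash: sum = 76+70+82+54+109+249 = 640 → 02 80.
Outer hash (recomputed tag): sum = 38+44+56+92+2+128 = 360 → 01 68.
Recomputed tag = 0168; claimed = 0168 → match.

valid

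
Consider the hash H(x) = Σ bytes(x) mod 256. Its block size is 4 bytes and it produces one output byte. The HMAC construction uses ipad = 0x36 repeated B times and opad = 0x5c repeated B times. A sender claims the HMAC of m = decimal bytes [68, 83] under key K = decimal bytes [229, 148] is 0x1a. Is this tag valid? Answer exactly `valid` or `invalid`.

Key decimal bytes [229, 148] = e5 94 is 2 bytes ≤ B = 4; zero-pad to 4 bytes: K' = e5 94 00 00.
K' ⊕ ipad = d3 a2 36 36; K' ⊕ opad = b9 c8 5c 5c.
Inner hash: sum = 211+162+54+54+68+83 = 632; mod 256 = 120 → 78.
Outer hash (recomputed tag): sum = 185+200+92+92+120 = 689; mod 256 = 177 → b1.
Recomputed tag = b1; claimed = 1a → mismatch.

invalid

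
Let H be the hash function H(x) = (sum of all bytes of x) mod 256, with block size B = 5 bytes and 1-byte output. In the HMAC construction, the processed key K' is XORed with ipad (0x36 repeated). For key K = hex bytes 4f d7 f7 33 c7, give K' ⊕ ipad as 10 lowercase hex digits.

Key hex bytes 4f d7 f7 33 c7 is exactly B = 5 bytes: K' = 4f d7 f7 33 c7.
XOR each byte with 0x36: 4f⊕36=79, d7⊕36=e1, f7⊕36=c1, 33⊕36=05, c7⊕36=f1.

79e1c105f1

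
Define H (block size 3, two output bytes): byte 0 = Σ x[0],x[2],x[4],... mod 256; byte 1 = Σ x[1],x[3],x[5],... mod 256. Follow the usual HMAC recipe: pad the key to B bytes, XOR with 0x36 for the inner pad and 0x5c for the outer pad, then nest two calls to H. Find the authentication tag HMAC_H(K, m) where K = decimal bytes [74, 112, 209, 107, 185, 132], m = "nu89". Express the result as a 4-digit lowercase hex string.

Key decimal bytes [74, 112, 209, 107, 185, 132] = 4a 70 d1 6b b9 84 is 6 bytes > B = 3, so hash it first: H(key) = d4 5f, then zero-pad to 3 bytes: K' = d4 5f 00.
K' ⊕ ipad = e2 69 36.  K' ⊕ opad = 88 03 5c.
Inner input = (K'⊕ipad) ∥ m = e2 69 36 ∥ 6e 75 38 39.
Inner hash: even-index sum = 454 mod 256 = 198; odd-index sum = 271 mod 256 = 15 → c6 0f.
Outer input = (K'⊕opad) ∥ inner = 88 03 5c ∥ c6 0f.
Outer hash (tag): even-index sum = 243 mod 256 = 243; odd-index sum = 201 mod 256 = 201 → f3 c9.

f3c9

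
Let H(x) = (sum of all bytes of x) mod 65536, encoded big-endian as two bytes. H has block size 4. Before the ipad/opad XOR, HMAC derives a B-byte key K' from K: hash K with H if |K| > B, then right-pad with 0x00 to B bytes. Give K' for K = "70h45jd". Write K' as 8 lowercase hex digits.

02060000

|K| = 7 > B = 4, so first hash the key.
H(K): sum = 55+48+104+52+53+106+100 = 518 → 02 06.
Zero-pad H(K) = 02 06 to 4 bytes: K' = 02 06 00 00.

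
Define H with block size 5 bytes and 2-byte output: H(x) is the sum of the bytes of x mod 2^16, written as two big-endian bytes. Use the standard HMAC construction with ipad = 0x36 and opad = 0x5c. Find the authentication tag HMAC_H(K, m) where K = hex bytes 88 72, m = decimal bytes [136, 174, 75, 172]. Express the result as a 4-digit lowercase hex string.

02ea

Key hex bytes 88 72 is 2 bytes ≤ B = 5; zero-pad to 5 bytes: K' = 88 72 00 00 00.
K' ⊕ ipad = be 44 36 36 36.  K' ⊕ opad = d4 2e 5c 5c 5c.
Inner input = (K'⊕ipad) ∥ m = be 44 36 36 36 ∥ 88 ae 4b ac.
Inner hash: sum = 190+68+54+54+54+136+174+75+172 = 977 → 03 d1.
Outer input = (K'⊕opad) ∥ inner = d4 2e 5c 5c 5c ∥ 03 d1.
Outer hash (tag): sum = 212+46+92+92+92+3+209 = 746 → 02 ea.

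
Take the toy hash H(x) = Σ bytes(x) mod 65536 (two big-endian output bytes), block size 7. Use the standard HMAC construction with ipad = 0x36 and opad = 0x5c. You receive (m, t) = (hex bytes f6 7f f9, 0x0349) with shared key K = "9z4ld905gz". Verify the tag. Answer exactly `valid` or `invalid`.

valid

Key "9z4ld905gz" = 39 7a 34 6c 64 39 30 35 67 7a is 10 bytes > B = 7, so hash it first: H(key) = 03 36, then zero-pad to 7 bytes: K' = 03 36 00 00 00 00 00.
K' ⊕ ipad = 35 00 36 36 36 36 36; K' ⊕ opad = 5f 6a 5c 5c 5c 5c 5c.
Inner hash: sum = 53+0+54+54+54+54+54+246+127+249 = 945 → 03 b1.
Outer hash (recomputed tag): sum = 95+106+92+92+92+92+92+3+177 = 841 → 03 49.
Recomputed tag = 0349; claimed = 0349 → match.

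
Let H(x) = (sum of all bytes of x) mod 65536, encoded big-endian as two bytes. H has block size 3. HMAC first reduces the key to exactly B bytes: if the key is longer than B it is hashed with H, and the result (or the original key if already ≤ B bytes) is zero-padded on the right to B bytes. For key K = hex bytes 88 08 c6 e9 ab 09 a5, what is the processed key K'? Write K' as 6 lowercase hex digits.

|K| = 7 > B = 3, so first hash the key.
H(K): sum = 136+8+198+233+171+9+165 = 920 → 03 98.
Zero-pad H(K) = 03 98 to 3 bytes: K' = 03 98 00.

039800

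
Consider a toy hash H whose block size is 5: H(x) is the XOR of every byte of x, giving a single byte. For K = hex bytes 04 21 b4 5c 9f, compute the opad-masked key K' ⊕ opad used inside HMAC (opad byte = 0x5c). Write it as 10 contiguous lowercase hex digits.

587de800c3

Key hex bytes 04 21 b4 5c 9f is exactly B = 5 bytes: K' = 04 21 b4 5c 9f.
XOR each byte with 0x5c: 04⊕5c=58, 21⊕5c=7d, b4⊕5c=e8, 5c⊕5c=00, 9f⊕5c=c3.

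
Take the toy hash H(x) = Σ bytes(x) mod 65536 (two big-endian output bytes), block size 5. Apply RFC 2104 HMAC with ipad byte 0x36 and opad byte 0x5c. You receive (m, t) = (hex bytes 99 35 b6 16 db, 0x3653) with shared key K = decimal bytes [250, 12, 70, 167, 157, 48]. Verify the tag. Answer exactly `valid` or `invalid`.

Key decimal bytes [250, 12, 70, 167, 157, 48] = fa 0c 46 a7 9d 30 is 6 bytes > B = 5, so hash it first: H(key) = 02 c0, then zero-pad to 5 bytes: K' = 02 c0 00 00 00.
K' ⊕ ipad = 34 f6 36 36 36; K' ⊕ opad = 5e 9c 5c 5c 5c.
Inner hash: sum = 52+246+54+54+54+153+53+182+22+219 = 1089 → 04 41.
Outer hash (recomputed tag): sum = 94+156+92+92+92+4+65 = 595 → 02 53.
Recomputed tag = 0253; claimed = 3653 → mismatch.

invalid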